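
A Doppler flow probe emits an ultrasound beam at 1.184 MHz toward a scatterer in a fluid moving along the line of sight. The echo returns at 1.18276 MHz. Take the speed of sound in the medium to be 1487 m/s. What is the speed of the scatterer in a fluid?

0.78 m/s

Double Doppler shift off a moving reflector: f₂ = f₀ · (v + u)/(v − u) (u > 0 toward emitter).
Rearranging, u = v · (f₂ − f₀)/(f₂ + f₀) = 1487 × -0.00124/2.36676 ≈ -0.78 m/s.
So the scatterer in a fluid is moving at 0.78 m/s away from the emitter.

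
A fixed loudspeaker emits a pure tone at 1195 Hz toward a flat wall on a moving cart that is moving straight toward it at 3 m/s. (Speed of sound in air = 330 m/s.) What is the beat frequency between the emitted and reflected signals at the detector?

The flat wall on a moving cart first receives the wave as a moving observer: f₁ = f₀ · (v + u)/v = 1195 × (330 + 3)/330 ≈ 1205.9 Hz.
On reflection it acts as a source moving toward the stationary detector: f₂ = f₁ · v/(v − u) = 1205.9 × 330/327 ≈ 1216.9 Hz.
Equivalently f₂ = f₀ · (v + u)/(v − u).
Beat frequency: |f₂ − f₀| = 2u·f₀/(v − u) = 2 × 3 × 1195/327 ≈ 21.9 Hz.

21.9 Hz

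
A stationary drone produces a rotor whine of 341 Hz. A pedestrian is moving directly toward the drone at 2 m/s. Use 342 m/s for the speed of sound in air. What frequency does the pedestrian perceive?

343 Hz

Only the observer moves, toward the source, so f' = f · (v + v_o)/v.
f' = 341 × (342 + 2)/342 = 341 × 344/342 ≈ 343 Hz.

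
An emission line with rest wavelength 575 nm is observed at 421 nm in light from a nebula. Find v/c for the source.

λ'/λ₀ = 0.7322 < 1 (blueshift), so the source is approaching.
λ'/λ₀ = √((1 − β)/(1 + β)) for an approaching source ⇒ β = (1 − r²)/(1 + r²) with r = λ'/λ₀.
β = (1 − 0.5361)/(1 + 0.5361) ≈ 0.302.

0.302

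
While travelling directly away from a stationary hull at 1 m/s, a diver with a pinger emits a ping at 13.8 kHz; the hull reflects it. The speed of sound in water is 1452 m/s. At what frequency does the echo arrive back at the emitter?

The hull receives the sound from a moving source: f₁ = f₀ · v/(v + v_e) = 13.8 × 1452/1453 ≈ 13.79 kHz.
On the return leg the diver with a pinger is a moving observer: f₂ = f₁ · (v − v_e)/v = 13.79 × 1451/1452 ≈ 13.78 kHz.

13.78 kHz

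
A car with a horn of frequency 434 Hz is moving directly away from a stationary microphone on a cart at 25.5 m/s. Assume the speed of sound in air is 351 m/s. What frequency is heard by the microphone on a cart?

405 Hz

Moving source, stationary observer: f' = f · v/(v + v_s) since the source is receding.
f' = 434 × 351/(351 + 25.5) = 434 × 351/376.5 ≈ 405 Hz.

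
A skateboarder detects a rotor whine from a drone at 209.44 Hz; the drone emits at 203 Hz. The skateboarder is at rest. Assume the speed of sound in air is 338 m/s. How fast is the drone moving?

10.4 m/s

f' > f, so the drone is approaching.
f' = f · v/(v − v_s) ⇒ v_s = v · |1 − f/f'|.
v_s = 338 × |1 − 203/209.44| = 338 × 0.03075 ≈ 10.4 m/s.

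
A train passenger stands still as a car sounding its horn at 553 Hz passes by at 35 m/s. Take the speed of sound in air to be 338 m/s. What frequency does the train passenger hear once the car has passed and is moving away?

Receding: f₂ = f · v/(v + v_s) = 553 × 338/373 ≈ 501 Hz.

501 Hz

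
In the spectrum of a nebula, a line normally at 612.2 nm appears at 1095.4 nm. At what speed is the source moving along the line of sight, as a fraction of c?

λ'/λ₀ = 1.7893 > 1 (redshift), so the source is receding.
λ'/λ₀ = √((1 + β)/(1 − β)) for a receding source ⇒ β = (r² − 1)/(r² + 1) with r = λ'/λ₀.
β = (3.2015 − 1)/(3.2015 + 1) ≈ 0.524.

0.524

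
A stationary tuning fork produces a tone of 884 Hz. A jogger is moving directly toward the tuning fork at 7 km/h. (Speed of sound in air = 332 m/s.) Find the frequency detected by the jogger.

889 Hz

7 km/h = 1.944 m/s.
Only the observer moves, toward the source, so f' = f · (v + v_o)/v.
f' = 884 × (332 + 1.944)/332 = 884 × 333.94/332 ≈ 889 Hz.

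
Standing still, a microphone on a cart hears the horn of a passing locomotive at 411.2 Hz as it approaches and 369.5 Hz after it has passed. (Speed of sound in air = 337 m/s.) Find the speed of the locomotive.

f₁/f₂ = (v + v_s)/(v − v_s), so v_s = v · (f₁ − f₂)/(f₁ + f₂).
v_s = 337 × (411.2 − 369.5)/(411.2 + 369.5) = 337 × 41.7/780.7 ≈ 18.0 m/s.

18.0 m/s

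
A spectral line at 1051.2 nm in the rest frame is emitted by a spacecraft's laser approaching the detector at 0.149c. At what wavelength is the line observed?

904.7 nm

Relativistic Doppler for wavelength: λ' = λ₀ · √((1 − β)/(1 + β)).
λ' = 1051.2 × √(0.8510/1.1490) = 1051.2 × 0.86061 ≈ 904.7 nm.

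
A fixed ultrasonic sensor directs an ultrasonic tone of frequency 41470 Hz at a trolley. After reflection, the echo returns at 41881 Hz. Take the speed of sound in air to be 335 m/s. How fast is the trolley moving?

1.65 m/s

Double Doppler shift off a moving reflector: f₂ = f₀ · (v + u)/(v − u) (u > 0 toward emitter).
Rearranging, u = v · (f₂ − f₀)/(f₂ + f₀) = 335 × 411/83351 ≈ 1.65 m/s.
So the trolley is moving at 1.65 m/s toward the emitter.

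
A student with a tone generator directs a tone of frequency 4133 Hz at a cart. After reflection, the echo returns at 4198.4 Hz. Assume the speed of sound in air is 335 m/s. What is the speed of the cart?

Double Doppler shift off a moving reflector: f₂ = f₀ · (v + u)/(v − u) (u > 0 toward emitter).
Rearranging, u = v · (f₂ − f₀)/(f₂ + f₀) = 335 × 65.4/8331.4 ≈ 2.63 m/s.
So the cart is moving at 2.63 m/s toward the emitter.

2.63 m/s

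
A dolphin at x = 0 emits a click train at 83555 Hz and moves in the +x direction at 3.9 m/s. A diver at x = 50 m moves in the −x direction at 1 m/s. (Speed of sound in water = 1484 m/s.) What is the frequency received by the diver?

The observer lies on the +x side, so the source is heading toward the observer and the observer is heading toward the source.
Both move, so f' = f · (v + v_o)/(v − v_s).
f' = 83555 × (1484 + 1)/(1484 − 3.9) = 83555 × 1485/1480.1 ≈ 83832 Hz.

83832 Hz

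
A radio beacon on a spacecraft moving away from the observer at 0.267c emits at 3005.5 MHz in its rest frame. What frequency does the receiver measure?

Relativistic Doppler for frequency: f' = f₀ · √((1 − β)/(1 + β)).
f' = 3005.5 × √(0.7330/1.2670) = 3005.5 × 0.76061 ≈ 2286.0 MHz.

2286.0 MHz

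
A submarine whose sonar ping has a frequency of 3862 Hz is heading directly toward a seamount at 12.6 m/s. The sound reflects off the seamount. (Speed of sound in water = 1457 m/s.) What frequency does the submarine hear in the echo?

The seamount receives the sound from a moving source: f₁ = f₀ · v/(v − v_e) = 3862 × 1457/1444.4 ≈ 3896 Hz.
On the return leg the submarine is a moving observer: f₂ = f₁ · (v + v_e)/v = 3896 × 1469.6/1457 ≈ 3929 Hz.

3929 Hz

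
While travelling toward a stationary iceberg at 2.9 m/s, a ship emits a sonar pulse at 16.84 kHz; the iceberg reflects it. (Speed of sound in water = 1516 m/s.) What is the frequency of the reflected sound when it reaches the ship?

16.90 kHz

The iceberg receives the sound from a moving source: f₁ = f₀ · v/(v − v_e) = 16.84 × 1516/1513.1 ≈ 16.87 kHz.
On the return leg the ship is a moving observer: f₂ = f₁ · (v + v_e)/v = 16.87 × 1518.9/1516 ≈ 16.90 kHz.
Equivalently f₂ = f₀ · (v + v_e)/(v − v_e).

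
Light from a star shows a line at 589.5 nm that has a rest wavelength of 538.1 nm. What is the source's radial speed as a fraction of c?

λ'/λ₀ = 1.0955 > 1 (redshift), so the source is receding.
λ'/λ₀ = √((1 + β)/(1 − β)) for a receding source ⇒ β = (r² − 1)/(r² + 1) with r = λ'/λ₀.
β = (1.2002 − 1)/(1.2002 + 1) ≈ 0.091.

0.091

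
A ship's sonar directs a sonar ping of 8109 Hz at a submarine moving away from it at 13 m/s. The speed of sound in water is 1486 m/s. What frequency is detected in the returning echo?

At the submarine (a moving observer), f₁ = f₀ · (v − u)/v = 8109 × 1473/1486 ≈ 8038 Hz.
On reflection it acts as a source moving away from the stationary detector: f₂ = f₁ · v/(v + u) = 8038 × 1486/1499 ≈ 7968 Hz.
Equivalently f₂ = f₀ · (v − u)/(v + u).

7968 Hz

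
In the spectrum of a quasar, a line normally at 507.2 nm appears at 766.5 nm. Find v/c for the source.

0.391

λ'/λ₀ = 1.5112 > 1 (redshift), so the source is receding.
λ'/λ₀ = √((1 + β)/(1 − β)) for a receding source ⇒ β = (r² − 1)/(r² + 1) with r = λ'/λ₀.
β = (2.2838 − 1)/(2.2838 + 1) ≈ 0.391.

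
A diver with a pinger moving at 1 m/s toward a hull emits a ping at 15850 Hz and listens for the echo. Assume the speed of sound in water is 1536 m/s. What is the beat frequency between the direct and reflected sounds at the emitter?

20.7 Hz

The hull receives the sound from a moving source: f₁ = f₀ · v/(v − v_e) = 15850 × 1536/1535 ≈ 15860.3 Hz.
On the return leg the diver with a pinger is a moving observer: f₂ = f₁ · (v + v_e)/v = 15860.3 × 1537/1536 ≈ 15870.7 Hz.
Beat against the emitted tone: |f₂ − f₀| = 2v_e·f₀/(v − v_e) = 2 × 1 × 15850/1535 ≈ 20.7 Hz.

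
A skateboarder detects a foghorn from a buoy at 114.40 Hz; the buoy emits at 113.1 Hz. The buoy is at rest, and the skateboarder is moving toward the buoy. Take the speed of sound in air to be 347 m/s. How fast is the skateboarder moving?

4.0 m/s

f' = f · (v + v_o)/v ⇒ v_o = v · |f'/f − 1|.
v_o = 347 × |114.40/113.1 − 1| = 347 × 0.01149 ≈ 4.0 m/s.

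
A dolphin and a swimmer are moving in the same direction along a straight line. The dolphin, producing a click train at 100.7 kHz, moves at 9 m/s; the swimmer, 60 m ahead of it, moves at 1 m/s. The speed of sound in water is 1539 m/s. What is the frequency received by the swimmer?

The swimmer is ahead, so the dolphin is moving toward it while the swimmer is moving away from the dolphin.
General Doppler shift: f' = f · (v − v_o)/(v − v_s).
f' = 100.7 × (1539 − 1)/(1539 − 9) = 100.7 × 1538/1530 ≈ 101.2 kHz.

101.2 kHz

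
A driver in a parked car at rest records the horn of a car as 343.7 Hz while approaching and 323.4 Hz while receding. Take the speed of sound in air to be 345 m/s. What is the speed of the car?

f₁/f₂ = (v + v_s)/(v − v_s), so v_s = v · (f₁ − f₂)/(f₁ + f₂).
v_s = 345 × (343.7 − 323.4)/(343.7 + 323.4) = 345 × 20.3/667.1 ≈ 10.5 m/s.

10.5 m/s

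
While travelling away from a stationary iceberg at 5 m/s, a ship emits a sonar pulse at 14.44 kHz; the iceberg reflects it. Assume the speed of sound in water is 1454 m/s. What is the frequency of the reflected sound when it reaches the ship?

The iceberg receives the sound from a moving source: f₁ = f₀ · v/(v + v_e) = 14.44 × 1454/1459 ≈ 14.39 kHz.
On the return leg the ship is a moving observer: f₂ = f₁ · (v − v_e)/v = 14.39 × 1449/1454 ≈ 14.34 kHz.
Equivalently f₂ = f₀ · (v − v_e)/(v + v_e).

14.34 kHz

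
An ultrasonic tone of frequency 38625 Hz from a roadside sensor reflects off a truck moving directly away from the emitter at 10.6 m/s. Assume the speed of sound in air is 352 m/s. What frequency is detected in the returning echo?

36367 Hz

The truck first receives the wave as a moving observer: f₁ = f₀ · (v − u)/v = 38625 × (352 − 10.6)/352 ≈ 37462 Hz.
The reflection then acts as a moving source: f₂ = f₁ · v/(v + u) ≈ 36367 Hz.
Equivalently f₂ = f₀ · (v − u)/(v + u).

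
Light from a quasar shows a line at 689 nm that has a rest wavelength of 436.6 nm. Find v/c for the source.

λ'/λ₀ = 1.5781 > 1 (redshift), so the source is receding.
λ'/λ₀ = √((1 + β)/(1 − β)) for a receding source ⇒ β = (r² − 1)/(r² + 1) with r = λ'/λ₀.
β = (2.4904 − 1)/(2.4904 + 1) ≈ 0.427.

0.427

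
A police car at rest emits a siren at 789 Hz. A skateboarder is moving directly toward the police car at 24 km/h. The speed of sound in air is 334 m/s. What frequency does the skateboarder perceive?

805 Hz

24 km/h = 6.667 m/s.
Moving observer, stationary source: f' = f · (v + v_o)/v.
f' = 789 × (334 + 6.667)/334 = 789 × 340.67/334 ≈ 805 Hz.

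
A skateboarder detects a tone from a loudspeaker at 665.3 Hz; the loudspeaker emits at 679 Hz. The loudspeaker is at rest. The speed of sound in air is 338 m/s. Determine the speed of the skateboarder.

6.8 m/s

f' < f, so the skateboarder is receding.
f' = f · (v − v_o)/v ⇒ v_o = v · |f'/f − 1|.
v_o = 338 × |665.3/679 − 1| = 338 × 0.02018 ≈ 6.8 m/s.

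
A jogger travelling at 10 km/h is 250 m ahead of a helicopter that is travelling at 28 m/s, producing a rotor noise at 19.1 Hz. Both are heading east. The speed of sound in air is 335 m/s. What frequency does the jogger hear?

10 km/h = 2.778 m/s.
The jogger is ahead, so the helicopter is moving toward it while the jogger is moving away from the helicopter.
Both move, so f' = f · (v − v_o)/(v − v_s).
f' = 19.1 × (335 − 2.778)/(335 − 28) = 19.1 × 332.22/307 ≈ 20.7 Hz.

20.7 Hz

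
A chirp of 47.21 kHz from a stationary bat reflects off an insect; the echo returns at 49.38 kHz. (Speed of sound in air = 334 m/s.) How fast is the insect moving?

7.5 m/s

Double Doppler shift off a moving reflector: f₂ = f₀ · (v + u)/(v − u) (u > 0 toward emitter).
Rearranging, u = v · (f₂ − f₀)/(f₂ + f₀) = 334 × 2.17/96.59 ≈ 7.5 m/s.
So the insect is moving at 7.5 m/s toward the emitter.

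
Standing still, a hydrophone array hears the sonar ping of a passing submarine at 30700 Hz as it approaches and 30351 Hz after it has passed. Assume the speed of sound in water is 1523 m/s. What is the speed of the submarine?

f₁/f₂ = (v + v_s)/(v − v_s), so v_s = v · (f₁ − f₂)/(f₁ + f₂).
v_s = 1523 × (30700 − 30351)/(30700 + 30351) = 1523 × 349/61051 ≈ 8.7 m/s.

8.7 m/s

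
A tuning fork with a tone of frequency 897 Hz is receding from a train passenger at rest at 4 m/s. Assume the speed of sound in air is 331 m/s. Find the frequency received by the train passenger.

886 Hz

Moving source, stationary observer: f' = f · v/(v + v_s) since the source is receding.
f' = 897 × 331/(331 + 4) = 897 × 331/335 ≈ 886 Hz.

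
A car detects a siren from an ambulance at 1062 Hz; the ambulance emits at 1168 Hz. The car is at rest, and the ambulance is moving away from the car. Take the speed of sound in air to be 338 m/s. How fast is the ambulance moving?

f' = f · v/(v + v_s) ⇒ v_s = v · |1 − f/f'|.
v_s = 338 × |1 − 1168/1062| = 338 × 0.09981 ≈ 34 m/s.

34 m/s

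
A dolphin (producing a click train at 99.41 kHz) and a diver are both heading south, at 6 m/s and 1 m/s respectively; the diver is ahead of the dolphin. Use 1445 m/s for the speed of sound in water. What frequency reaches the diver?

The diver is ahead, so the dolphin is moving toward it while the diver is moving away from the dolphin.
Both move, so f' = f · (v − v_o)/(v − v_s).
f' = 99.41 × (1445 − 1)/(1445 − 6) = 99.41 × 1444/1439 ≈ 99.8 kHz.

99.8 kHz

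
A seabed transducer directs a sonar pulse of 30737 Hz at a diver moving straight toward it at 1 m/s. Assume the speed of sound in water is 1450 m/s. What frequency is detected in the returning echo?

30779 Hz

At the diver (a moving observer), f₁ = f₀ · (v + u)/v = 30737 × 1451/1450 ≈ 30758 Hz.
The reflection then acts as a moving source: f₂ = f₁ · v/(v − u) ≈ 30779 Hz.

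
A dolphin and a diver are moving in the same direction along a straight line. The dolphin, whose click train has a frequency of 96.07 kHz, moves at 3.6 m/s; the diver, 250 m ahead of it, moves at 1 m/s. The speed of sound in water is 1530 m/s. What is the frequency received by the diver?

96.2 kHz

The diver is ahead, so the dolphin is moving toward it while the diver is moving away from the dolphin.
With source approaching and observer receding, f' = f · (v − v_o)/(v − v_s).
f' = 96.07 × (1530 − 1)/(1530 − 3.6) = 96.07 × 1529/1526.4 ≈ 96.2 kHz.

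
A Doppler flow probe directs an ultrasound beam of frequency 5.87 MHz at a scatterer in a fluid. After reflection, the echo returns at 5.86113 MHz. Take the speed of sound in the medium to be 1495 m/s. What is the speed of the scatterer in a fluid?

Double Doppler shift off a moving reflector: f₂ = f₀ · (v + u)/(v − u) (u > 0 toward emitter).
Rearranging, u = v · (f₂ − f₀)/(f₂ + f₀) = 1495 × -0.00887/11.73113 ≈ -1.13 m/s.
So the scatterer in a fluid is moving at 1.13 m/s away from the emitter.

1.13 m/s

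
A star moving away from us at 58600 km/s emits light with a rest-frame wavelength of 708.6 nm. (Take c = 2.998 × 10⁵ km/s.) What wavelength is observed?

863.8 nm

β = v/c = 58600/299800 = 0.1955.
Relativistic Doppler for wavelength: λ' = λ₀ · √((1 + β)/(1 − β)).
λ' = 708.6 × √(1.1955/0.8045) = 708.6 × 1.21898 ≈ 863.8 nm.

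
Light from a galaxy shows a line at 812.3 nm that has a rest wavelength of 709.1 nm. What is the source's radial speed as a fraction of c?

λ'/λ₀ = 1.1455 > 1 (redshift), so the source is receding.
λ'/λ₀ = √((1 + β)/(1 − β)) for a receding source ⇒ β = (r² − 1)/(r² + 1) with r = λ'/λ₀.
β = (1.3123 − 1)/(1.3123 + 1) ≈ 0.135.

0.135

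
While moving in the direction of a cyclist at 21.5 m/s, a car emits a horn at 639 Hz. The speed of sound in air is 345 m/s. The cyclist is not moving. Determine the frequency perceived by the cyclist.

With the source moving toward a stationary observer, f' = f · v/(v − v_s).
f' = 639 × 345/(345 − 21.5) = 639 × 345/323.5 ≈ 681 Hz.

681 Hz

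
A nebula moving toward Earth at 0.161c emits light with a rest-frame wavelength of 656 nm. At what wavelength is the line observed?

Relativistic Doppler for wavelength: λ' = λ₀ · √((1 − β)/(1 + β)).
λ' = 656 × √(0.8390/1.1610) = 656 × 0.85009 ≈ 557.7 nm.

557.7 nm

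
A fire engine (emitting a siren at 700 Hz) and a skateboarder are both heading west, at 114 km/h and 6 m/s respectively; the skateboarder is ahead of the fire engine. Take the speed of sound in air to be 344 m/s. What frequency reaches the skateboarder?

114 km/h = 31.67 m/s.
The skateboarder is ahead, so the fire engine is moving toward it while the skateboarder is moving away from the fire engine.
With source approaching and observer receding, f' = f · (v − v_o)/(v − v_s).
f' = 700 × (344 − 6)/(344 − 31.67) = 700 × 338/312.33 ≈ 758 Hz.

758 Hz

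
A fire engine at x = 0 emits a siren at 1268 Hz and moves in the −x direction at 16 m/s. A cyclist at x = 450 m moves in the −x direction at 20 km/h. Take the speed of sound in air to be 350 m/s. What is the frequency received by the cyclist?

20 km/h = 5.556 m/s.
The observer lies on the +x side, so the source is heading away from the observer and the observer is heading toward the source.
General Doppler shift: f' = f · (v + v_o)/(v + v_s).
f' = 1268 × (350 + 5.556)/(350 + 16) = 1268 × 355.56/366 ≈ 1232 Hz.

1232 Hz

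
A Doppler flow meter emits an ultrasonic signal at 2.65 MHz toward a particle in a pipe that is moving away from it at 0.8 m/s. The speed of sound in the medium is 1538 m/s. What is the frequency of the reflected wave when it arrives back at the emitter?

2.647 MHz

The particle in a pipe first receives the wave as a moving observer: f₁ = f₀ · (v − u)/v = 2.65 × (1538 − 0.8)/1538 ≈ 2.649 MHz.
On reflection it acts as a source moving away from the stationary detector: f₂ = f₁ · v/(v + u) = 2.649 × 1538/1538.8 ≈ 2.647 MHz.
Equivalently f₂ = f₀ · (v − u)/(v + u).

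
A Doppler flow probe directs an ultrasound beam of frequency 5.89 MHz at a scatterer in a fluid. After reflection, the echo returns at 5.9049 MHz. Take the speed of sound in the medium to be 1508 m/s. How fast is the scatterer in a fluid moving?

Double Doppler shift off a moving reflector: f₂ = f₀ · (v + u)/(v − u) (u > 0 toward emitter).
Rearranging, u = v · (f₂ − f₀)/(f₂ + f₀) = 1508 × 0.0149/11.7949 ≈ 1.90 m/s.
So the scatterer in a fluid is moving at 1.90 m/s toward the emitter.

1.90 m/s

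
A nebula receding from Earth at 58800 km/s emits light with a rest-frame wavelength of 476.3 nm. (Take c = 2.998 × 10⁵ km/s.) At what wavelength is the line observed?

581.0 nm

β = v/c = 58800/299800 = 0.1961.
Relativistic Doppler for wavelength: λ' = λ₀ · √((1 + β)/(1 − β)).
λ' = 476.3 × √(1.1961/0.8039) = 476.3 × 1.21982 ≈ 581.0 nm.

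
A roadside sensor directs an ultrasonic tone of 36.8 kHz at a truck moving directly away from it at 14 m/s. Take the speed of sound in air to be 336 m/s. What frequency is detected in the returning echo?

At the truck (a moving observer), f₁ = f₀ · (v − u)/v = 36.8 × 322/336 ≈ 35.3 kHz.
On reflection it acts as a source moving away from the stationary detector: f₂ = f₁ · v/(v + u) = 35.3 × 336/350 ≈ 33.9 kHz.
Equivalently f₂ = f₀ · (v − u)/(v + u).

33.9 kHz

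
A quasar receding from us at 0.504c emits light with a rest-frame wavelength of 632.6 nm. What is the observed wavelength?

Relativistic Doppler for wavelength: λ' = λ₀ · √((1 + β)/(1 − β)).
λ' = 632.6 × √(1.5040/0.4960) = 632.6 × 1.74134 ≈ 1101.6 nm.

1101.6 nm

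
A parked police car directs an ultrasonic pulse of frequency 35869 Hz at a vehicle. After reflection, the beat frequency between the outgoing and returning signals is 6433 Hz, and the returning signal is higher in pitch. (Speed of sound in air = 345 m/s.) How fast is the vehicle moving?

28 m/s

Double Doppler shift off a moving reflector: f₂ = f₀ · (v + u)/(v − u) (u > 0 toward emitter).
Returning signal is higher, so f₂ = f₀ + Δf = 35869 + 6433 = 42302 Hz.
Rearranging, u = v · (f₂ − f₀)/(f₂ + f₀) = 345 × 6433/78171 ≈ 28 m/s.
So the vehicle is moving at 28 m/s toward the emitter.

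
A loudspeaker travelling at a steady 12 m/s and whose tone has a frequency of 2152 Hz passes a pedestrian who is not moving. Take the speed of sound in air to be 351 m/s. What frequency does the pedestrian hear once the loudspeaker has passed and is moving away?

2081 Hz

Receding: f₂ = f · v/(v + v_s) = 2152 × 351/363 ≈ 2081 Hz.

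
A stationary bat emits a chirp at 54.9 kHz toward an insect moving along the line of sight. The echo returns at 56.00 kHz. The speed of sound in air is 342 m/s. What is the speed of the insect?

3.4 m/s

Double Doppler shift off a moving reflector: f₂ = f₀ · (v + u)/(v − u) (u > 0 toward emitter).
Rearranging, u = v · (f₂ − f₀)/(f₂ + f₀) = 342 × 1.10/110.90 ≈ 3.4 m/s.
So the insect is moving at 3.4 m/s toward the emitter.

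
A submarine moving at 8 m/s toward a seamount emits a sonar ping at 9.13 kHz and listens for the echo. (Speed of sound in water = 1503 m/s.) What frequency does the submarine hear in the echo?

9.23 kHz

The seamount receives the sound from a moving source: f₁ = f₀ · v/(v − v_e) = 9.13 × 1503/1495 ≈ 9.18 kHz.
On the return leg the submarine is a moving observer: f₂ = f₁ · (v + v_e)/v = 9.18 × 1511/1503 ≈ 9.23 kHz.
Equivalently f₂ = f₀ · (v + v_e)/(v − v_e).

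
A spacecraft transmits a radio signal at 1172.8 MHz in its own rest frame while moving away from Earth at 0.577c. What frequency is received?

Relativistic Doppler for frequency: f' = f₀ · √((1 − β)/(1 + β)).
f' = 1172.8 × √(0.4230/1.5770) = 1172.8 × 0.51791 ≈ 607.4 MHz.

607.4 MHz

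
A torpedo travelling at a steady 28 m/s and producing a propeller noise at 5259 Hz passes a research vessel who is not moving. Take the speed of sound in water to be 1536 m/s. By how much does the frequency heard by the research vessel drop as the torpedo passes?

192 Hz

Approaching: f₁ = f · v/(v − v_s) = 5259 × 1536/1508 ≈ 5357 Hz.
Receding: f₂ = f · v/(v + v_s) = 5259 × 1536/1564 ≈ 5165 Hz.
Drop: f₁ − f₂ = 2f·v·v_s/(v² − v_s²) = 2 × 5259 × 1536 × 28/(1536² − 28²) ≈ 192 Hz.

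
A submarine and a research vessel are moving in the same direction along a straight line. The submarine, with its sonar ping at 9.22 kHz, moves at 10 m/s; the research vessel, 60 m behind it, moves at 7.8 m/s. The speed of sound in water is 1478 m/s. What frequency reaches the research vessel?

9.21 kHz

The research vessel is behind, so the submarine is moving away from it while the research vessel is moving toward the submarine.
With source receding and observer approaching, f' = f · (v + v_o)/(v + v_s).
f' = 9.22 × (1478 + 7.8)/(1478 + 10) = 9.22 × 1485.8/1488 ≈ 9.21 kHz.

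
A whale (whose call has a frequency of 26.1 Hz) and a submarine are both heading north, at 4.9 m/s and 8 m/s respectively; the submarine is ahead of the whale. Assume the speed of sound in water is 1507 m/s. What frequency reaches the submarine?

26.0 Hz

The submarine is ahead, so the whale is moving toward it while the submarine is moving away from the whale.
General Doppler shift: f' = f · (v − v_o)/(v − v_s).
f' = 26.1 × (1507 − 8)/(1507 − 4.9) = 26.1 × 1499/1502.1 ≈ 26.0 Hz.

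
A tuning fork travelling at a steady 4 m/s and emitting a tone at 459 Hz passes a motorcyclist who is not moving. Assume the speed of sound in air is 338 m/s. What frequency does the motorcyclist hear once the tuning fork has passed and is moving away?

454 Hz

Receding: f₂ = f · v/(v + v_s) = 459 × 338/342 ≈ 454 Hz.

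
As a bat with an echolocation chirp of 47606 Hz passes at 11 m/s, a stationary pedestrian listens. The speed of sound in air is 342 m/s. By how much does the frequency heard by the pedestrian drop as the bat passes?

3066 Hz

Approaching: f₁ = f · v/(v − v_s) = 47606 × 342/331 ≈ 49188 Hz.
Receding: f₂ = f · v/(v + v_s) = 47606 × 342/353 ≈ 46123 Hz.
Drop: f₁ − f₂ = 2f·v·v_s/(v² − v_s²) = 2 × 47606 × 342 × 11/(342² − 11²) ≈ 3066 Hz.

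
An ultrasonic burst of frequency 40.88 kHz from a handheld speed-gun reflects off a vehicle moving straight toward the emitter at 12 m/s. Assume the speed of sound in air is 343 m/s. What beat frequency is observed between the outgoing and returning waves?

2964 Hz

At the vehicle (a moving observer), f₁ = f₀ · (v + u)/v = 40.88 × 355/343 ≈ 42.31 kHz.
On reflection it acts as a source moving toward the stationary detector: f₂ = f₁ · v/(v − u) = 42.31 × 343/331 ≈ 43.84 kHz.
Equivalently f₂ = f₀ · (v + u)/(v − u).
Beat frequency (with f₀ = 40880 Hz): |f₂ − f₀| = 2u·f₀/(v − u) = 2 × 12 × 40880/331 ≈ 2964 Hz.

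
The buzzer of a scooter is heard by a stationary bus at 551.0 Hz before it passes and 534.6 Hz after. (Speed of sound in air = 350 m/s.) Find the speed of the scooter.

f₁/f₂ = (v + v_s)/(v − v_s), so v_s = v · (f₁ − f₂)/(f₁ + f₂).
v_s = 350 × (551.0 − 534.6)/(551.0 + 534.6) = 350 × 16.4/1085.6 ≈ 5.3 m/s.

5.3 m/s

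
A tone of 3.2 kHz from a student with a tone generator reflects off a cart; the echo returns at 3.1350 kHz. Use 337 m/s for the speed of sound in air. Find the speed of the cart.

3.5 m/s

Double Doppler shift off a moving reflector: f₂ = f₀ · (v + u)/(v − u) (u > 0 toward emitter).
Rearranging, u = v · (f₂ − f₀)/(f₂ + f₀) = 337 × -0.0650/6.3350 ≈ -3.5 m/s.
So the cart is moving at 3.5 m/s away from the emitter.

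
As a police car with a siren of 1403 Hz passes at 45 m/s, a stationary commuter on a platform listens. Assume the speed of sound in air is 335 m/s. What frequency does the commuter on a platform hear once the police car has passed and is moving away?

Receding: f₂ = f · v/(v + v_s) = 1403 × 335/380 ≈ 1237 Hz.

1237 Hz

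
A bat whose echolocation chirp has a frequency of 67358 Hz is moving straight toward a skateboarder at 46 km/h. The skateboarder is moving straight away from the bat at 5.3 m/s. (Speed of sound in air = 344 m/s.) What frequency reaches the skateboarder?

46 km/h = 12.78 m/s.
General Doppler shift: f' = f · (v − v_o)/(v − v_s).
f' = 67358 × (344 − 5.3)/(344 − 12.78) = 67358 × 338.7/331.22 ≈ 68879 Hz.

68879 Hz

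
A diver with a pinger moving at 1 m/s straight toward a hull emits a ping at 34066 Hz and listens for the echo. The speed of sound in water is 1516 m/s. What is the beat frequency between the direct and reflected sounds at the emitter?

The hull receives the sound from a moving source: f₁ = f₀ · v/(v − v_e) = 34066 × 1516/1515 ≈ 34088.5 Hz.
On the return leg the diver with a pinger is a moving observer: f₂ = f₁ · (v + v_e)/v = 34088.5 × 1517/1516 ≈ 34111.0 Hz.
Equivalently f₂ = f₀ · (v + v_e)/(v − v_e).
Beat against the emitted tone: |f₂ − f₀| = 2v_e·f₀/(v − v_e) = 2 × 1 × 34066/1515 ≈ 45.0 Hz.

45.0 Hz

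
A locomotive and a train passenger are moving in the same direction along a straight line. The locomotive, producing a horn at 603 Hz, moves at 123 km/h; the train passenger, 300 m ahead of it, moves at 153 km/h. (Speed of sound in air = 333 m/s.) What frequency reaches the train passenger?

586 Hz

123 km/h = 34.17 m/s; 153 km/h = 42.5 m/s.
The train passenger is ahead, so the locomotive is moving toward it while the train passenger is moving away from the locomotive.
With source approaching and observer receding, f' = f · (v − v_o)/(v − v_s).
f' = 603 × (333 − 42.5)/(333 − 34.17) = 603 × 290.5/298.83 ≈ 586 Hz.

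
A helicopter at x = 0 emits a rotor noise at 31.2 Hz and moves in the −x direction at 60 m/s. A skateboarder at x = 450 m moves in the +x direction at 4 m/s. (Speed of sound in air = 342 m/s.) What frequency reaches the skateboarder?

The observer lies on the +x side, so the source is heading away from the observer and the observer is heading away from the source.
General Doppler shift: f' = f · (v − v_o)/(v + v_s).
f' = 31.2 × (342 − 4)/(342 + 60) = 31.2 × 338/402 ≈ 26.2 Hz.

26.2 Hz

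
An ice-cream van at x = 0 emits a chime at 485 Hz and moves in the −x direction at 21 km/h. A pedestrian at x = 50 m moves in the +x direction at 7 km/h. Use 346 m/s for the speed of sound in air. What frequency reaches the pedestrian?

21 km/h = 5.833 m/s; 7 km/h = 1.944 m/s.
The observer lies on the +x side, so the source is heading away from the observer and the observer is heading away from the source.
Both move, so f' = f · (v − v_o)/(v + v_s).
f' = 485 × (346 − 1.944)/(346 + 5.833) = 485 × 344.06/351.83 ≈ 474 Hz.

474 Hz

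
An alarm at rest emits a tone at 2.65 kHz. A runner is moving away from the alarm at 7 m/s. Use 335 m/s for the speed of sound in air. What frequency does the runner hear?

2.59 kHz

Only the observer moves, away from the source, so f' = f · (v − v_o)/v.
f' = 2.65 × (335 − 7)/335 = 2.65 × 328/335 ≈ 2.59 kHz.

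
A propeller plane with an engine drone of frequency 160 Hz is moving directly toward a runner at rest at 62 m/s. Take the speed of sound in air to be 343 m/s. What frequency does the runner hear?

195 Hz

Only the source moves, toward the listener, so f' = f · v/(v − v_s).
f' = 160 × 343/(343 − 62) = 160 × 343/281 ≈ 195 Hz.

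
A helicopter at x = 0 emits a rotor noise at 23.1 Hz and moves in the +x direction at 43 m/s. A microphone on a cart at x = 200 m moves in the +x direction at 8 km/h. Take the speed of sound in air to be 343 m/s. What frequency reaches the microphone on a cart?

8 km/h = 2.222 m/s.
The observer lies on the +x side, so the source is heading toward the observer and the observer is heading away from the source.
Both move, so f' = f · (v − v_o)/(v − v_s).
f' = 23.1 × (343 − 2.222)/(343 − 43) = 23.1 × 340.78/300 ≈ 26.2 Hz.

26.2 Hz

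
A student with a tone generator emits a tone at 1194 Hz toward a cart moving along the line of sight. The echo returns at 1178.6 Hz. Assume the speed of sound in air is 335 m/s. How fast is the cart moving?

Double Doppler shift off a moving reflector: f₂ = f₀ · (v + u)/(v − u) (u > 0 toward emitter).
Rearranging, u = v · (f₂ − f₀)/(f₂ + f₀) = 335 × -15.4/2372.6 ≈ -2.17 m/s.
So the cart is moving at 2.17 m/s away from the emitter.

2.17 m/s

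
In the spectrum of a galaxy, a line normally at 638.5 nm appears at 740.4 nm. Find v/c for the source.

0.147

λ'/λ₀ = 1.1596 > 1 (redshift), so the source is receding.
λ'/λ₀ = √((1 + β)/(1 − β)) for a receding source ⇒ β = (r² − 1)/(r² + 1) with r = λ'/λ₀.
β = (1.3447 − 1)/(1.3447 + 1) ≈ 0.147.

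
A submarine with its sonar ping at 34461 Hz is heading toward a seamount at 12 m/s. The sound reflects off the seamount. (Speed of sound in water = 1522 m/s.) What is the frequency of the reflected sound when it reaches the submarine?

The seamount receives the sound from a moving source: f₁ = f₀ · v/(v − v_e) = 34461 × 1522/1510 ≈ 34735 Hz.
On the return leg the submarine is a moving observer: f₂ = f₁ · (v + v_e)/v = 34735 × 1534/1522 ≈ 35009 Hz.
Equivalently f₂ = f₀ · (v + v_e)/(v − v_e).

35009 Hz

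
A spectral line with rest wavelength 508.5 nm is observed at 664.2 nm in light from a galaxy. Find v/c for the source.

λ'/λ₀ = 1.3062 > 1 (redshift), so the source is receding.
λ'/λ₀ = √((1 + β)/(1 − β)) for a receding source ⇒ β = (r² − 1)/(r² + 1) with r = λ'/λ₀.
β = (1.7061 − 1)/(1.7061 + 1) ≈ 0.261.

0.261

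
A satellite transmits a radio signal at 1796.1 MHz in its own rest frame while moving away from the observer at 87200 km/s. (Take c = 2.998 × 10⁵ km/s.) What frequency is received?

1331.2 MHz

β = v/c = 87200/299800 = 0.2909.
Relativistic Doppler for frequency: f' = f₀ · √((1 − β)/(1 + β)).
f' = 1796.1 × √(0.7091/1.2909) = 1796.1 × 0.74118 ≈ 1331.2 MHz.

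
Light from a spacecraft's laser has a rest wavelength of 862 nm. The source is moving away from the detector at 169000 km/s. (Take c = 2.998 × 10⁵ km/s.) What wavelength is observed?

β = v/c = 169000/299800 = 0.5637.
Relativistic Doppler for wavelength: λ' = λ₀ · √((1 + β)/(1 − β)).
λ' = 862 × √(1.5637/0.4363) = 862 × 1.89317 ≈ 1631.9 nm.

1631.9 nm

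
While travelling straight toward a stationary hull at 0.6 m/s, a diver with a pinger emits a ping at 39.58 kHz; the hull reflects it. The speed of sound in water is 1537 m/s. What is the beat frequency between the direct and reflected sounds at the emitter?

The hull receives the sound from a moving source: f₁ = f₀ · v/(v − v_e) = 39.58 × 1537/1536.4 ≈ 39.5955 kHz.
On the return leg the diver with a pinger is a moving observer: f₂ = f₁ · (v + v_e)/v = 39.5955 × 1537.6/1537 ≈ 39.6109 kHz.
Equivalently f₂ = f₀ · (v + v_e)/(v − v_e).
Beat against the emitted tone (with f₀ = 39580 Hz): |f₂ − f₀| = 2v_e·f₀/(v − v_e) = 2 × 0.6 × 39580/1536.4 ≈ 30.9 Hz.

30.9 Hz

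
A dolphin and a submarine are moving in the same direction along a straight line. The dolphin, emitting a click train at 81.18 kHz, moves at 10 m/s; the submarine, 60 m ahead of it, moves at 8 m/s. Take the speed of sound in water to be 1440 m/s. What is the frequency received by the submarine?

81.3 kHz

The submarine is ahead, so the dolphin is moving toward it while the submarine is moving away from the dolphin.
With source approaching and observer receding, f' = f · (v − v_o)/(v − v_s).
f' = 81.18 × (1440 − 8)/(1440 − 10) = 81.18 × 1432/1430 ≈ 81.3 kHz.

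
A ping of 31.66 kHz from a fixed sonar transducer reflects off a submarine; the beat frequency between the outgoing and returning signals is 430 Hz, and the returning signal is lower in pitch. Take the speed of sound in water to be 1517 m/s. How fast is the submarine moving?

Double Doppler shift off a moving reflector: f₂ = f₀ · (v + u)/(v − u) (u > 0 toward emitter).
Returning signal is lower, so f₂ = f₀ − Δf = 31660 − 430 = 31230 Hz.
Rearranging, u = v · (f₂ − f₀)/(f₂ + f₀) = 1517 × -430/62890 ≈ -10.4 m/s.
So the submarine is moving at 10.4 m/s away from the emitter.

10.4 m/s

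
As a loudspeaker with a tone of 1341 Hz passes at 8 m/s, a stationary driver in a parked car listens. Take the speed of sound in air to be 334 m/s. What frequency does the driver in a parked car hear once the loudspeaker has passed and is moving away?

Receding: f₂ = f · v/(v + v_s) = 1341 × 334/342 ≈ 1310 Hz.

1310 Hz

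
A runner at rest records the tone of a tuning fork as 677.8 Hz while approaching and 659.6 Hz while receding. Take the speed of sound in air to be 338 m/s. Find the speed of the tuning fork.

4.6 m/s

f₁/f₂ = (v + v_s)/(v − v_s), so v_s = v · (f₁ − f₂)/(f₁ + f₂).
v_s = 338 × (677.8 − 659.6)/(677.8 + 659.6) = 338 × 18.2/1337.4 ≈ 4.6 m/s.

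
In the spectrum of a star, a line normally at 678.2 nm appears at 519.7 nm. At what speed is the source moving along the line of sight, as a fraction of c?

0.260c

λ'/λ₀ = 0.7663 < 1 (blueshift), so the source is approaching.
λ'/λ₀ = √((1 − β)/(1 + β)) for an approaching source ⇒ β = (1 − r²)/(1 + r²) with r = λ'/λ₀.
β = (1 − 0.5872)/(1 + 0.5872) ≈ 0.260.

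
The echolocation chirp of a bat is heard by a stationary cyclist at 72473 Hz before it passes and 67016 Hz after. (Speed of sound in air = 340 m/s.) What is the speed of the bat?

f₁/f₂ = (v + v_s)/(v − v_s), so v_s = v · (f₁ − f₂)/(f₁ + f₂).
v_s = 340 × (72473 − 67016)/(72473 + 67016) = 340 × 5457/139489 ≈ 13.3 m/s.

13.3 m/s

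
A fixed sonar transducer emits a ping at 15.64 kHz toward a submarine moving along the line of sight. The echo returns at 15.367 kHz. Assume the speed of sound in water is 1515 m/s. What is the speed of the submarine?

Double Doppler shift off a moving reflector: f₂ = f₀ · (v + u)/(v − u) (u > 0 toward emitter).
Rearranging, u = v · (f₂ − f₀)/(f₂ + f₀) = 1515 × -0.273/31.007 ≈ -13.3 m/s.
So the submarine is moving at 13.3 m/s away from the emitter.

13.3 m/s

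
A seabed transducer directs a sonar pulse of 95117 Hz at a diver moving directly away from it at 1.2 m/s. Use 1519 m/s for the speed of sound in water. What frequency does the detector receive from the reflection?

94967 Hz

At the diver (a moving observer), f₁ = f₀ · (v − u)/v = 95117 × 1517.8/1519 ≈ 95042 Hz.
On reflection it acts as a source moving away from the stationary detector: f₂ = f₁ · v/(v + u) = 95042 × 1519/1520.2 ≈ 94967 Hz.
Equivalently f₂ = f₀ · (v − u)/(v + u).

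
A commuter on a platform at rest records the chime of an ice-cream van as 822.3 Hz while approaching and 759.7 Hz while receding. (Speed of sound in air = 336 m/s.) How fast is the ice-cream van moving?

13.3 m/s

f₁/f₂ = (v + v_s)/(v − v_s), so v_s = v · (f₁ − f₂)/(f₁ + f₂).
v_s = 336 × (822.3 − 759.7)/(822.3 + 759.7) = 336 × 62.6/1582.0 ≈ 13.3 m/s.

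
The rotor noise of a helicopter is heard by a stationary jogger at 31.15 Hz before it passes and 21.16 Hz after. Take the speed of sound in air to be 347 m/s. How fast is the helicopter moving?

f₁/f₂ = (v + v_s)/(v − v_s), so v_s = v · (f₁ − f₂)/(f₁ + f₂).
v_s = 347 × (31.15 − 21.16)/(31.15 + 21.16) = 347 × 9.99/52.31 ≈ 66 m/s.

66 m/s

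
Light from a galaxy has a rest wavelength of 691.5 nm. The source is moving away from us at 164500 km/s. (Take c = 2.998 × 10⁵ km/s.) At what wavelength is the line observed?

1281.0 nm

β = v/c = 164500/299800 = 0.5487.
Relativistic Doppler for wavelength: λ' = λ₀ · √((1 + β)/(1 − β)).
λ' = 691.5 × √(1.5487/0.4513) = 691.5 × 1.85247 ≈ 1281.0 nm.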